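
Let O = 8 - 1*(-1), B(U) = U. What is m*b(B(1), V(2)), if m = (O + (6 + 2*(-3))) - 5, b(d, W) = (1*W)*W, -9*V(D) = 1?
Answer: 4/81 ≈ 0.049383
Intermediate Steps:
V(D) = -⅑ (V(D) = -⅑*1 = -⅑)
O = 9 (O = 8 + 1 = 9)
b(d, W) = W² (b(d, W) = W*W = W²)
m = 4 (m = (9 + (6 + 2*(-3))) - 5 = (9 + (6 - 6)) - 5 = (9 + 0) - 5 = 9 - 5 = 4)
m*b(B(1), V(2)) = 4*(-⅑)² = 4*(1/81) = 4/81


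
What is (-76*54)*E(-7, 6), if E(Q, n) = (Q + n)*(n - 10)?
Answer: -16416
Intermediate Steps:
E(Q, n) = (-10 + n)*(Q + n) (E(Q, n) = (Q + n)*(-10 + n) = (-10 + n)*(Q + n))
(-76*54)*E(-7, 6) = (-76*54)*(6² - 10*(-7) - 10*6 - 7*6) = -4104*(36 + 70 - 60 - 42) = -4104*4 = -16416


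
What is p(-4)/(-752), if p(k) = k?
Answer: 1/188 ≈ 0.0053191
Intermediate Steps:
p(-4)/(-752) = -4/(-752) = -1/752*(-4) = 1/188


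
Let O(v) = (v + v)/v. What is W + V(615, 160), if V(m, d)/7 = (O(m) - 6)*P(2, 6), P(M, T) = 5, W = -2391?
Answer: -2531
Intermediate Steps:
O(v) = 2 (O(v) = (2*v)/v = 2)
V(m, d) = -140 (V(m, d) = 7*((2 - 6)*5) = 7*(-4*5) = 7*(-20) = -140)
W + V(615, 160) = -2391 - 140 = -2531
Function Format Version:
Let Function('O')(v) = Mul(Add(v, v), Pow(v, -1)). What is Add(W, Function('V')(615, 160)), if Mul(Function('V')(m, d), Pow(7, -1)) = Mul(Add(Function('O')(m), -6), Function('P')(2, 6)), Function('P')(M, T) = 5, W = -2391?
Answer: -2531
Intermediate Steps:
Function('O')(v) = 2 (Function('O')(v) = Mul(Mul(2, v), Pow(v, -1)) = 2)
Function('V')(m, d) = -140 (Function('V')(m, d) = Mul(7, Mul(Add(2, -6), 5)) = Mul(7, Mul(-4, 5)) = Mul(7, -20) = -140)
Add(W, Function('V')(615, 160)) = Add(-2391, -140) = -2531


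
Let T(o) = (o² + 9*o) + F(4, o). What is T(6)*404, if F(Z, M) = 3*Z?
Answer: 41208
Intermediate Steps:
T(o) = 12 + o² + 9*o (T(o) = (o² + 9*o) + 3*4 = (o² + 9*o) + 12 = 12 + o² + 9*o)
T(6)*404 = (12 + 6² + 9*6)*404 = (12 + 36 + 54)*404 = 102*404 = 41208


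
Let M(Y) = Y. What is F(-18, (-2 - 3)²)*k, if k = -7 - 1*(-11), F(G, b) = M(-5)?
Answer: -20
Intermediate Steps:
F(G, b) = -5
k = 4 (k = -7 + 11 = 4)
F(-18, (-2 - 3)²)*k = -5*4 = -20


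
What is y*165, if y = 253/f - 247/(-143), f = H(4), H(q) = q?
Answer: 42885/4 ≈ 10721.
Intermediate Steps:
f = 4
y = 2859/44 (y = 253/4 - 247/(-143) = 253*(¼) - 247*(-1/143) = 253/4 + 19/11 = 2859/44 ≈ 64.977)
y*165 = (2859/44)*165 = 42885/4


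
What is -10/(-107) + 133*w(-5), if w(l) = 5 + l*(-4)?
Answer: 355785/107 ≈ 3325.1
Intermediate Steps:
w(l) = 5 - 4*l
-10/(-107) + 133*w(-5) = -10/(-107) + 133*(5 - 4*(-5)) = -10*(-1/107) + 133*(5 + 20) = 10/107 + 133*25 = 10/107 + 3325 = 355785/107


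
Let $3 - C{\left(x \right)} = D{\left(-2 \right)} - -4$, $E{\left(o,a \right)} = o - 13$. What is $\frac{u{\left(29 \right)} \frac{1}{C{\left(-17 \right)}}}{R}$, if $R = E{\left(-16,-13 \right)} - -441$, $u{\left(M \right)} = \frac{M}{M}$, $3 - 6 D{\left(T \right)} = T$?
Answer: $- \frac{3}{2266} \approx -0.0013239$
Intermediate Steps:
$E{\left(o,a \right)} = -13 + o$
$D{\left(T \right)} = \frac{1}{2} - \frac{T}{6}$
$u{\left(M \right)} = 1$
$R = 412$ ($R = \left(-13 - 16\right) - -441 = -29 + 441 = 412$)
$C{\left(x \right)} = - \frac{11}{6}$ ($C{\left(x \right)} = 3 - \left(\left(\frac{1}{2} - - \frac{1}{3}\right) - -4\right) = 3 - \left(\left(\frac{1}{2} + \frac{1}{3}\right) + 4\right) = 3 - \left(\frac{5}{6} + 4\right) = 3 - \frac{29}{6} = - \frac{11}{6}$)
$\frac{u{\left(29 \right)} \frac{1}{C{\left(-17 \right)}}}{R} = \frac{1 \frac{1}{- \frac{11}{6}}}{412} = 1 \left(- \frac{6}{11}\right) \frac{1}{412} = \left(- \frac{6}{11}\right) \frac{1}{412} = - \frac{3}{2266}$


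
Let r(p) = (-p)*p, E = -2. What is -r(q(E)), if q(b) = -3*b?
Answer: 36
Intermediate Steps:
r(p) = -p**2
-r(q(E)) = -(-1)*(-3*(-2))**2 = -(-1)*6**2 = -(-1)*36 = -1*(-36) = 36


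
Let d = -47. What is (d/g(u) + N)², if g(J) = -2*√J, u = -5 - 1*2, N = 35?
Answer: 32091/28 - 235*I*√7 ≈ 1146.1 - 621.75*I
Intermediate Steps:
u = -7 (u = -5 - 2 = -7)
(d/g(u) + N)² = (-47*I*√7/14 + 35)² = (35 - 47*I*√7/14)²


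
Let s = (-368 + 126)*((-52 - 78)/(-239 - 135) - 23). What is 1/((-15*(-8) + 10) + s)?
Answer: 17/95402 ≈ 0.00017819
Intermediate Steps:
s = 93192/17 (s = -242*(-130/(-374) - 23) = -242*(-130*(-1/374) - 23) = -242*(65/187 - 23) = -242*(-4236/187) = 93192/17 ≈ 5481.9)
1/((-15*(-8) + 10) + s) = 1/((-15*(-8) + 10) + 93192/17) = 1/((120 + 10) + 93192/17) = 1/(130 + 93192/17) = 1/(95402/17) = 17/95402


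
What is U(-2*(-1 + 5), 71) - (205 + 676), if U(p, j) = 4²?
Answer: -865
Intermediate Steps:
U(p, j) = 16
U(-2*(-1 + 5), 71) - (205 + 676) = 16 - (205 + 676) = 16 - 1*881 = 16 - 881 = -865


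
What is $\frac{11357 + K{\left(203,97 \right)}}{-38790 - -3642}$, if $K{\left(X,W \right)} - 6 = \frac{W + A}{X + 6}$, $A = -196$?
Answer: $- \frac{53972}{166953} \approx -0.32328$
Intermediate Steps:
$K{\left(X,W \right)} = 6 + \frac{-196 + W}{6 + X}$ ($K{\left(X,W \right)} = 6 + \frac{W - 196}{X + 6} = 6 + \frac{-196 + W}{6 + X}$)
$\frac{11357 + K{\left(203,97 \right)}}{-38790 - -3642} = \frac{11357 + \frac{-160 + 97 + 6 \cdot 203}{6 + 203}}{-38790 - -3642} = \frac{11357 + \frac{-160 + 97 + 1218}{209}}{-38790 + \left(-7813 + 11455\right)} = \frac{11357 + \frac{1}{209} \cdot 1155}{-38790 + 3642} = \frac{11357 + \frac{105}{19}}{-35148} = \frac{215888}{19} \left(- \frac{1}{35148}\right) = - \frac{53972}{166953}$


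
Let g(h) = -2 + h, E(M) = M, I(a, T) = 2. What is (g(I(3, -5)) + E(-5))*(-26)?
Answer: 130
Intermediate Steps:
(g(I(3, -5)) + E(-5))*(-26) = ((-2 + 2) - 5)*(-26) = (0 - 5)*(-26) = -5*(-26) = 130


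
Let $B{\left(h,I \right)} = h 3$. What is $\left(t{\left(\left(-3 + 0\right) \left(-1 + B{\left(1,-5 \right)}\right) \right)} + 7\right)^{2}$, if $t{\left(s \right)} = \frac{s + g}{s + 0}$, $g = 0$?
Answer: $64$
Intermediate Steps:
$B{\left(h,I \right)} = 3 h$
$t{\left(s \right)} = 1$ ($t{\left(s \right)} = \frac{s + 0}{s + 0} = \frac{s}{s} = 1$)
$\left(t{\left(\left(-3 + 0\right) \left(-1 + B{\left(1,-5 \right)}\right) \right)} + 7\right)^{2} = \left(1 + 7\right)^{2} = 8^{2} = 64$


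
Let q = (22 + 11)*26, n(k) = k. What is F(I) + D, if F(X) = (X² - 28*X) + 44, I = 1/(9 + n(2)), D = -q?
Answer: -98801/121 ≈ -816.54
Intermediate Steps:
q = 858 (q = 33*26 = 858)
D = -858 (D = -1*858 = -858)
I = 1/11 (I = 1/(9 + 2) = 1/11 ≈ 0.090909)
F(X) = 44 + X² - 28*X
F(I) + D = (44 + (1/11)² - 28*1/11) - 858 = (44 + 1/121 - 28/11) - 858 = 5017/121 - 858 = -98801/121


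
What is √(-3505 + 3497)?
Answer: 2*I*√2 ≈ 2.8284*I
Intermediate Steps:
√(-3505 + 3497) = √(-8) = 2*I*√2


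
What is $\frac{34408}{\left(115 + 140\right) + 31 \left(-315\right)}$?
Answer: $- \frac{17204}{4755} \approx -3.6181$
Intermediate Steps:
$\frac{34408}{\left(115 + 140\right) + 31 \left(-315\right)} = \frac{34408}{255 - 9765} = \frac{34408}{-9510} = 34408 \left(- \frac{1}{9510}\right) = - \frac{17204}{4755}$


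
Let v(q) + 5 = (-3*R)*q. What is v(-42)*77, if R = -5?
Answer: -48895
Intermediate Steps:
v(q) = -5 + 15*q (v(q) = -5 + (-3*(-5))*q = -5 + 15*q)
v(-42)*77 = (-5 + 15*(-42))*77 = (-5 - 630)*77 = -635*77 = -48895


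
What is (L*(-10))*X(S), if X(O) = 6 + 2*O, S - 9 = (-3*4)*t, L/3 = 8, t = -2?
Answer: -17280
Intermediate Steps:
L = 24 (L = 3*8 = 24)
S = 33 (S = 9 - 3*4*(-2) = 9 - 12*(-2) = 9 + 24 = 33)
(L*(-10))*X(S) = (24*(-10))*(6 + 2*33) = -240*(6 + 66) = -240*72 = -17280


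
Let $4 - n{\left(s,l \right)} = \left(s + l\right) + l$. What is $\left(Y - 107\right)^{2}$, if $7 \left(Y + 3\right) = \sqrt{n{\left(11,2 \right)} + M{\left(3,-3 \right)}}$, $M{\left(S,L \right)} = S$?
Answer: $\frac{592892}{49} - \frac{440 i \sqrt{2}}{7} \approx 12100.0 - 88.893 i$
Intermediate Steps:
$n{\left(s,l \right)} = 4 - s - 2 l$ ($n{\left(s,l \right)} = 4 - \left(\left(s + l\right) + l\right) = 4 - \left(\left(l + s\right) + l\right) = 4 - \left(s + 2 l\right) = 4 - s - 2 l$)
$Y = -3 + \frac{2 i \sqrt{2}}{7}$ ($Y = -3 + \frac{\sqrt{\left(4 - 11 - 4\right) + 3}}{7} = -3 + \frac{\sqrt{-11 + 3}}{7} = -3 + \frac{\sqrt{-8}}{7} = -3 + \frac{2 i \sqrt{2}}{7} \approx -3.0 + 0.40406 i$)
$\left(Y - 107\right)^{2} = \left(\left(-3 + \frac{2 i \sqrt{2}}{7}\right) - 107\right)^{2} = \left(-110 + \frac{2 i \sqrt{2}}{7}\right)^{2}$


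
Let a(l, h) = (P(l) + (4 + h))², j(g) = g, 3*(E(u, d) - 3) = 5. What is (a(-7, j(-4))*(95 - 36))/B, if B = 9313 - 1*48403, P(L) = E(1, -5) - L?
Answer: -14455/70362 ≈ -0.20544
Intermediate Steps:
E(u, d) = 14/3 (E(u, d) = 3 + (⅓)*5 = 3 + 5/3 = 14/3)
P(L) = 14/3 - L
a(l, h) = (26/3 + h - l)² (a(l, h) = ((14/3 - l) + (4 + h))² = (26/3 + h - l)²)
B = -39090 (B = 9313 - 48403 = -39090)
(a(-7, j(-4))*(95 - 36))/B = (((26 - 3*(-7) + 3*(-4))²/9)*(95 - 36))/(-39090) = (((26 + 21 - 12)²/9)*59)*(-1/39090) = (((⅑)*35²)*59)*(-1/39090) = (((⅑)*1225)*59)*(-1/39090) = ((1225/9)*59)*(-1/39090) = (72275/9)*(-1/39090) = -14455/70362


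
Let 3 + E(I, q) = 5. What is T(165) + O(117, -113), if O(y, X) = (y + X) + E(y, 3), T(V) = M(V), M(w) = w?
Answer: 171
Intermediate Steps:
T(V) = V
E(I, q) = 2 (E(I, q) = -3 + 5 = 2)
O(y, X) = 2 + X + y (O(y, X) = (y + X) + 2 = (X + y) + 2 = 2 + X + y)
T(165) + O(117, -113) = 165 + (2 - 113 + 117) = 165 + 6 = 171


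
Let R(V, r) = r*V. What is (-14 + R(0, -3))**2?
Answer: 196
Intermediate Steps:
R(V, r) = V*r
(-14 + R(0, -3))**2 = (-14 + 0*(-3))**2 = (-14 + 0)**2 = (-14)**2 = 196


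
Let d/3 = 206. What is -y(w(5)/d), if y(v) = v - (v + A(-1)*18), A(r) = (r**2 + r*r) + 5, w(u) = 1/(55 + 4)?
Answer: 126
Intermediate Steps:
d = 618 (d = 3*206 = 618)
w(u) = 1/59
A(r) = 5 + 2*r**2 (A(r) = (r**2 + r**2) + 5 = 2*r**2 + 5 = 5 + 2*r**2)
y(v) = -126 (y(v) = v - (v + (5 + 2*(-1)**2)*18) = v - (v + (5 + 2*1)*18) = v - (v + (5 + 2)*18) = v - (v + 7*18) = v - (v + 126) = v - (126 + v) = v + (-126 - v) = -126)
-y(w(5)/d) = -1*(-126) = 126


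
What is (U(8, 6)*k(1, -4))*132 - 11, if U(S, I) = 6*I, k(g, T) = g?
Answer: 4741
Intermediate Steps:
(U(8, 6)*k(1, -4))*132 - 11 = ((6*6)*1)*132 - 11 = (36*1)*132 - 11 = 36*132 - 11 = 4752 - 11 = 4741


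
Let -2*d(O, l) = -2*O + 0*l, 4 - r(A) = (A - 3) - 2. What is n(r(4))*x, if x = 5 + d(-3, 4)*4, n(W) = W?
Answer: -35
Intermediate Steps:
r(A) = 9 - A (r(A) = 4 - ((A - 3) - 2) = 4 - ((-3 + A) - 2) = 4 - (-5 + A) = 4 + (5 - A) = 9 - A)
d(O, l) = O (d(O, l) = -(-2*O + 0*l)/2 = -(-2*O + 0)/2 = -(-1)*O = O)
x = -7 (x = 5 - 3*4 = 5 - 12 = -7)
n(r(4))*x = (9 - 1*4)*(-7) = (9 - 4)*(-7) = 5*(-7) = -35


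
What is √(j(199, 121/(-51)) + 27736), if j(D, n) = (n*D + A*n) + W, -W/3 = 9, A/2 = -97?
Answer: 11*√595374/51 ≈ 166.42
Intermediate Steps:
A = -194 (A = 2*(-97) = -194)
W = -27 (W = -3*9 = -27)
j(D, n) = -27 - 194*n + D*n (j(D, n) = (n*D - 194*n) - 27 = (D*n - 194*n) - 27 = (-194*n + D*n) - 27 = -27 - 194*n + D*n)
√(j(199, 121/(-51)) + 27736) = √((-27 - 23474/(-51) + 199*(121/(-51))) + 27736) = √((-27 - 23474*(-1)/51 + 199*(121*(-1/51))) + 27736) = √((-27 - 194*(-121/51) + 199*(-121/51)) + 27736) = √((-27 + 23474/51 - 24079/51) + 27736) = √(-1982/51 + 27736) = √(1412554/51) = 11*√595374/51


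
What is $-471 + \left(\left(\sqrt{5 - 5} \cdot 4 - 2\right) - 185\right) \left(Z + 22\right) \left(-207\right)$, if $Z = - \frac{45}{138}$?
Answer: $\frac{1677009}{2} \approx 8.385 \cdot 10^{5}$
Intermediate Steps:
$Z = - \frac{15}{46}$ ($Z = \left(-45\right) \frac{1}{138} = - \frac{15}{46} \approx -0.32609$)
$-471 + \left(\left(\sqrt{5 - 5} \cdot 4 - 2\right) - 185\right) \left(Z + 22\right) \left(-207\right) = -471 + \left(\left(\sqrt{5 - 5} \cdot 4 - 2\right) - 185\right) \left(- \frac{15}{46} + 22\right) \left(-207\right) = -471 + \left(\left(\sqrt{0} \cdot 4 - 2\right) - 185\right) \frac{997}{46} \left(-207\right) = -471 + \left(\left(0 \cdot 4 - 2\right) - 185\right) \frac{997}{46} \left(-207\right) = -471 + \left(\left(0 - 2\right) - 185\right) \frac{997}{46} \left(-207\right) = -471 + \left(-2 - 185\right) \frac{997}{46} \left(-207\right) = -471 + \left(-187\right) \frac{997}{46} \left(-207\right) = -471 - - \frac{1677951}{2} = -471 + \frac{1677951}{2} = \frac{1677009}{2}$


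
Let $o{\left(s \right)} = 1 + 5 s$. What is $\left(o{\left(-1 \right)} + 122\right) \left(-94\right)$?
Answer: $-11092$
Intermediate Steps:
$\left(o{\left(-1 \right)} + 122\right) \left(-94\right) = \left(\left(1 + 5 \left(-1\right)\right) + 122\right) \left(-94\right) = \left(\left(1 - 5\right) + 122\right) \left(-94\right) = \left(-4 + 122\right) \left(-94\right) = 118 \left(-94\right) = -11092$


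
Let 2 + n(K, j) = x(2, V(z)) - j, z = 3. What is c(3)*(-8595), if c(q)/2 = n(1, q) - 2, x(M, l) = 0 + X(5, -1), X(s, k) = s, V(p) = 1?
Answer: 34380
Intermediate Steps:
x(M, l) = 5 (x(M, l) = 0 + 5 = 5)
n(K, j) = 3 - j (n(K, j) = -2 + (5 - j) = 3 - j)
c(q) = 2 - 2*q (c(q) = 2*((3 - q) - 2) = 2*(1 - q) = 2 - 2*q)
c(3)*(-8595) = (2 - 2*3)*(-8595) = (2 - 6)*(-8595) = -4*(-8595) = 34380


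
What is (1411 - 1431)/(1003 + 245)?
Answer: -5/312 ≈ -0.016026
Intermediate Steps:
(1411 - 1431)/(1003 + 245) = -20/1248 = -20*1/1248 = -5/312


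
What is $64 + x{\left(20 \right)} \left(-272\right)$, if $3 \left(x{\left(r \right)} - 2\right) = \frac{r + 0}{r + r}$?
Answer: $- \frac{1576}{3} \approx -525.33$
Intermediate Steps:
$x{\left(r \right)} = \frac{13}{6}$ ($x{\left(r \right)} = 2 + \frac{\left(r + 0\right) \frac{1}{r + r}}{3} = 2 + \frac{r \frac{1}{2 r}}{3} = 2 + \frac{1}{3} \cdot \frac{1}{2} = 2 + \frac{1}{6} = \frac{13}{6}$)
$64 + x{\left(20 \right)} \left(-272\right) = 64 + \frac{13}{6} \left(-272\right) = 64 - \frac{1768}{3} = - \frac{1576}{3}$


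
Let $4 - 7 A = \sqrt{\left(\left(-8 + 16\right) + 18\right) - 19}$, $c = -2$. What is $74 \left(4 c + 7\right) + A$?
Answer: $- \frac{514}{7} - \frac{\sqrt{7}}{7} \approx -73.807$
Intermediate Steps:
$A = \frac{4}{7} - \frac{\sqrt{7}}{7}$ ($A = \frac{4}{7} - \frac{\sqrt{\left(\left(-8 + 16\right) + 18\right) - 19}}{7} = \frac{4}{7} - \frac{\sqrt{\left(8 + 18\right) - 19}}{7} = \frac{4}{7} - \frac{\sqrt{26 - 19}}{7} = \frac{4}{7} - \frac{\sqrt{7}}{7} \approx 0.19346$)
$74 \left(4 c + 7\right) + A = 74 \left(4 \left(-2\right) + 7\right) + \left(\frac{4}{7} - \frac{\sqrt{7}}{7}\right) = 74 \left(-8 + 7\right) + \left(\frac{4}{7} - \frac{\sqrt{7}}{7}\right) = 74 \left(-1\right) + \left(\frac{4}{7} - \frac{\sqrt{7}}{7}\right) = -74 + \left(\frac{4}{7} - \frac{\sqrt{7}}{7}\right) = - \frac{514}{7} - \frac{\sqrt{7}}{7}$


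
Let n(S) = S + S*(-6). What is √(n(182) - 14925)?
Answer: I*√15835 ≈ 125.84*I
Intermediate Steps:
n(S) = -5*S (n(S) = S - 6*S = -5*S)
√(n(182) - 14925) = √(-5*182 - 14925) = √(-910 - 14925) = √(-15835) = I*√15835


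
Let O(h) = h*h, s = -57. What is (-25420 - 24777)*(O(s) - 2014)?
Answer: -61993295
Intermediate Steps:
O(h) = h²
(-25420 - 24777)*(O(s) - 2014) = (-25420 - 24777)*((-57)² - 2014) = -50197*(3249 - 2014) = -50197*1235 = -61993295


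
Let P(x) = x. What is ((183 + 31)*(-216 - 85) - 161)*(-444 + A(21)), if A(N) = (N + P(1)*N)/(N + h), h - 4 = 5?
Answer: 28580895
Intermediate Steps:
h = 9 (h = 4 + 5 = 9)
A(N) = 2*N/(9 + N) (A(N) = (N + 1*N)/(N + 9) = (N + N)/(9 + N) = (2*N)/(9 + N) = 2*N/(9 + N))
((183 + 31)*(-216 - 85) - 161)*(-444 + A(21)) = ((183 + 31)*(-216 - 85) - 161)*(-444 + 2*21/(9 + 21)) = (214*(-301) - 161)*(-444 + 2*21/30) = (-64414 - 161)*(-444 + 2*21*(1/30)) = -64575*(-444 + 7/5) = -64575*(-2213/5) = 28580895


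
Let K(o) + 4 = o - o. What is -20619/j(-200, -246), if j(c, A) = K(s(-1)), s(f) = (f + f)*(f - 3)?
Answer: 20619/4 ≈ 5154.8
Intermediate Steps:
s(f) = 2*f*(-3 + f) (s(f) = (2*f)*(-3 + f) = 2*f*(-3 + f))
K(o) = -4 (K(o) = -4 + (o - o) = -4 + 0 = -4)
j(c, A) = -4
-20619/j(-200, -246) = -20619/(-4) = -20619*(-1/4) = 20619/4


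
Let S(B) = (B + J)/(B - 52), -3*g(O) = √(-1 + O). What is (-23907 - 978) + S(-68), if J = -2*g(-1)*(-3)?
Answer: -746533/30 + I*√2/60 ≈ -24884.0 + 0.02357*I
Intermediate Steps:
g(O) = -√(-1 + O)/3
J = -2*I*√2 (J = -(-2)*√(-1 - 1)/3*(-3) = -(-2)*√(-2)/3*(-3) = -(-2)*I*√2/3*(-3) = (2*I*√2/3)*(-3) = -2*I*√2 ≈ -2.8284*I)
S(B) = (B - 2*I*√2)/(-52 + B) (S(B) = (B - 2*I*√2)/(B - 52) = (B - 2*I*√2)/(-52 + B))
(-23907 - 978) + S(-68) = (-23907 - 978) + (-68 - 2*I*√2)/(-52 - 68) = -24885 + (-68 - 2*I*√2)/(-120) = -24885 - (-68 - 2*I*√2)/120 = -24885 + (17/30 + I*√2/60) = -746533/30 + I*√2/60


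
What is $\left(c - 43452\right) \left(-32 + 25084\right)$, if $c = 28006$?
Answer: $-386953192$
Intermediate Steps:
$\left(c - 43452\right) \left(-32 + 25084\right) = \left(28006 - 43452\right) \left(-32 + 25084\right) = \left(-15446\right) 25052 = -386953192$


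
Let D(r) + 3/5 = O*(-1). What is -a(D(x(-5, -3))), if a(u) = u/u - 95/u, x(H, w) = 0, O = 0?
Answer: -478/3 ≈ -159.33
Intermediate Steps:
D(r) = -⅗ (D(r) = -⅗ + 0*(-1) = -⅗ + 0 = -⅗)
a(u) = 1 - 95/u
-a(D(x(-5, -3))) = -(-95 - ⅗)/(-⅗) = -(-5)*(-478)/(3*5) = -1*478/3 = -478/3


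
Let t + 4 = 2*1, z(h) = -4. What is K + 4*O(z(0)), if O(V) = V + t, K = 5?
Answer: -19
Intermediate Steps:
t = -2 (t = -4 + 2*1 = -4 + 2 = -2)
O(V) = -2 + V (O(V) = V - 2 = -2 + V)
K + 4*O(z(0)) = 5 + 4*(-2 - 4) = 5 + 4*(-6) = 5 - 24 = -19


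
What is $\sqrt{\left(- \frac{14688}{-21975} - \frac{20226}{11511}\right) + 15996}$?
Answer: $\frac{\sqrt{505406337776833182}}{5621205} \approx 126.47$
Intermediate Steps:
$\sqrt{\left(- \frac{14688}{-21975} - \frac{20226}{11511}\right) + 15996} = \sqrt{\left(\left(-14688\right) \left(- \frac{1}{21975}\right) - \frac{6742}{3837}\right) + 15996} = \sqrt{\left(\frac{4896}{7325} - \frac{6742}{3837}\right) + 15996} = \sqrt{- \frac{30599198}{28106025} + 15996} = \sqrt{\frac{449553376702}{28106025}} = \frac{\sqrt{505406337776833182}}{5621205}$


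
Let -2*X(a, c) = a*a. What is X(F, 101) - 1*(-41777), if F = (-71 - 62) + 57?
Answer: 38889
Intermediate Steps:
F = -76 (F = -133 + 57 = -76)
X(a, c) = -a²/2 (X(a, c) = -a*a/2 = -a²/2)
X(F, 101) - 1*(-41777) = -½*(-76)² - 1*(-41777) = -½*5776 + 41777 = -2888 + 41777 = 38889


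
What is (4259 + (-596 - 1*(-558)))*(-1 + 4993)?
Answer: 21071232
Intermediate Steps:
(4259 + (-596 - 1*(-558)))*(-1 + 4993) = (4259 + (-596 + 558))*4992 = (4259 - 38)*4992 = 4221*4992 = 21071232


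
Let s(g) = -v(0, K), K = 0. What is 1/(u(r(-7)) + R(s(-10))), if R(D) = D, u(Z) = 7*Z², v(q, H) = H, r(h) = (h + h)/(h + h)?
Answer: ⅐ ≈ 0.14286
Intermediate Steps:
r(h) = 1 (r(h) = (2*h)/((2*h)) = (2*h)*(1/(2*h)) = 1)
s(g) = 0 (s(g) = -1*0 = 0)
1/(u(r(-7)) + R(s(-10))) = 1/(7*1² + 0) = 1/(7*1 + 0) = 1/(7 + 0) = 1/7 = ⅐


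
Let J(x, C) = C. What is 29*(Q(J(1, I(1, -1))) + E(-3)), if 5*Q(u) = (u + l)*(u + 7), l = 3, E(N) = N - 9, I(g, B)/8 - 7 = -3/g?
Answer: 7569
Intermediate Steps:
I(g, B) = 56 - 24/g (I(g, B) = 56 + 8*(-3/g) = 56 - 24/g)
E(N) = -9 + N
Q(u) = (3 + u)*(7 + u)/5 (Q(u) = ((u + 3)*(u + 7))/5 = ((3 + u)*(7 + u))/5 = (3 + u)*(7 + u)/5)
29*(Q(J(1, I(1, -1))) + E(-3)) = 29*((21/5 + 2*(56 - 24/1) + (56 - 24/1)²/5) + (-9 - 3)) = 29*((21/5 + 2*(56 - 24*1) + (56 - 24*1)²/5) - 12) = 29*((21/5 + 2*(56 - 24) + (56 - 24)²/5) - 12) = 29*((21/5 + 2*32 + (⅕)*32²) - 12) = 29*((21/5 + 64 + (⅕)*1024) - 12) = 29*((21/5 + 64 + 1024/5) - 12) = 29*(273 - 12) = 29*261 = 7569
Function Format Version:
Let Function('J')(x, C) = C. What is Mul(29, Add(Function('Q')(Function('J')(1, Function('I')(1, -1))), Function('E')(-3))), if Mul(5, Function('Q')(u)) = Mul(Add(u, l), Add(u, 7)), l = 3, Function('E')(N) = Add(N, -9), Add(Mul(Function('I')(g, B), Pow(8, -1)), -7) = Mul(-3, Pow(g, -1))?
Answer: 7569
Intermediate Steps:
Function('I')(g, B) = Add(56, Mul(-24, Pow(g, -1))) (Function('I')(g, B) = Add(56, Mul(8, Mul(-3, Pow(g, -1)))) = Add(56, Mul(-24, Pow(g, -1))))
Function('E')(N) = Add(-9, N)
Function('Q')(u) = Mul(Rational(1, 5), Add(3, u), Add(7, u)) (Function('Q')(u) = Mul(Rational(1, 5), Mul(Add(u, 3), Add(u, 7))) = Mul(Rational(1, 5), Mul(Add(3, u), Add(7, u))) = Mul(Rational(1, 5), Add(3, u), Add(7, u)))
Mul(29, Add(Function('Q')(Function('J')(1, Function('I')(1, -1))), Function('E')(-3))) = Mul(29, Add(Add(Rational(21, 5), Mul(2, Add(56, Mul(-24, Pow(1, -1)))), Mul(Rational(1, 5), Pow(Add(56, Mul(-24, Pow(1, -1))), 2))), Add(-9, -3))) = Mul(29, Add(Add(Rational(21, 5), Mul(2, Add(56, Mul(-24, 1))), Mul(Rational(1, 5), Pow(Add(56, Mul(-24, 1)), 2))), -12)) = Mul(29, Add(Add(Rational(21, 5), Mul(2, Add(56, -24)), Mul(Rational(1, 5), Pow(Add(56, -24), 2))), -12)) = Mul(29, Add(Add(Rational(21, 5), Mul(2, 32), Mul(Rational(1, 5), Pow(32, 2))), -12)) = Mul(29, Add(Add(Rational(21, 5), 64, Mul(Rational(1, 5), 1024)), -12)) = Mul(29, Add(Add(Rational(21, 5), 64, Rational(1024, 5)), -12)) = Mul(29, Add(273, -12)) = Mul(29, 261) = 7569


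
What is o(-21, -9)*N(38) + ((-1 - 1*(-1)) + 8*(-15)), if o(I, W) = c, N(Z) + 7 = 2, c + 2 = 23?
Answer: -225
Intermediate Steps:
c = 21 (c = -2 + 23 = 21)
N(Z) = -5 (N(Z) = -7 + 2 = -5)
o(I, W) = 21
o(-21, -9)*N(38) + ((-1 - 1*(-1)) + 8*(-15)) = 21*(-5) + ((-1 - 1*(-1)) + 8*(-15)) = -105 + ((-1 + 1) - 120) = -105 + (0 - 120) = -105 - 120 = -225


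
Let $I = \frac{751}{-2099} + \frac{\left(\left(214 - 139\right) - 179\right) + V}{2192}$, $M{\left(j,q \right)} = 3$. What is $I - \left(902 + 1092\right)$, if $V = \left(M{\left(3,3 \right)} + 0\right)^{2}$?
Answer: $- \frac{9176255549}{4601008} \approx -1994.4$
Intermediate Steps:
$V = 9$ ($V = \left(3 + 0\right)^{2} = 3^{2} = 9$)
$I = - \frac{1845597}{4601008}$ ($I = \frac{751}{-2099} + \frac{\left(\left(214 - 139\right) - 179\right) + 9}{2192} = 751 \left(- \frac{1}{2099}\right) + \left(\left(75 - 179\right) + 9\right) \frac{1}{2192} = - \frac{751}{2099} + \left(-104 + 9\right) \frac{1}{2192} = - \frac{751}{2099} - \frac{95}{2192} = - \frac{1845597}{4601008} \approx -0.40113$)
$I - \left(902 + 1092\right) = - \frac{1845597}{4601008} - \left(902 + 1092\right) = - \frac{1845597}{4601008} - 1994 = - \frac{9176255549}{4601008}$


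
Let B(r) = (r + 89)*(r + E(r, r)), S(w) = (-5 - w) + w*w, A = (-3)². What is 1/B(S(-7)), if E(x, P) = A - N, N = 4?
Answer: 1/7840 ≈ 0.00012755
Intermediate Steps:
A = 9
S(w) = -5 + w² - w (S(w) = (-5 - w) + w² = -5 + w² - w)
E(x, P) = 5 (E(x, P) = 9 - 1*4 = 9 - 4 = 5)
B(r) = (5 + r)*(89 + r) (B(r) = (r + 89)*(r + 5) = (89 + r)*(5 + r) = (5 + r)*(89 + r))
1/B(S(-7)) = 1/(445 + (-5 + (-7)² - 1*(-7))² + 94*(-5 + (-7)² - 1*(-7))) = 1/(445 + (-5 + 49 + 7)² + 94*(-5 + 49 + 7)) = 1/(445 + 51² + 94*51) = 1/(445 + 2601 + 4794) = 1/7840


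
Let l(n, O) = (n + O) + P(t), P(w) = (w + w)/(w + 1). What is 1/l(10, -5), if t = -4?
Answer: 3/23 ≈ 0.13043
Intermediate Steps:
P(w) = 2*w/(1 + w) (P(w) = (2*w)/(1 + w) = 2*w/(1 + w))
l(n, O) = 8/3 + O + n (l(n, O) = (n + O) + 2*(-4)/(1 - 4) = (O + n) + 2*(-4)/(-3) = (O + n) + 2*(-4)*(-1/3) = (O + n) + 8/3 = 8/3 + O + n)
1/l(10, -5) = 1/(8/3 - 5 + 10) = 1/(23/3) = 3/23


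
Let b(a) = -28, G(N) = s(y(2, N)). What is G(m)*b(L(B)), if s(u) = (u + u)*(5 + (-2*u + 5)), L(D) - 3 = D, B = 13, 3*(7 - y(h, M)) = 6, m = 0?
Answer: 0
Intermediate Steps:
y(h, M) = 5 (y(h, M) = 7 - 1/3*6 = 7 - 2 = 5)
L(D) = 3 + D
s(u) = 2*u*(10 - 2*u) (s(u) = (2*u)*(5 + (5 - 2*u)) = (2*u)*(10 - 2*u) = 2*u*(10 - 2*u))
G(N) = 0 (G(N) = 4*5*(5 - 1*5) = 4*5*(5 - 5) = 4*5*0 = 0)
G(m)*b(L(B)) = 0*(-28) = 0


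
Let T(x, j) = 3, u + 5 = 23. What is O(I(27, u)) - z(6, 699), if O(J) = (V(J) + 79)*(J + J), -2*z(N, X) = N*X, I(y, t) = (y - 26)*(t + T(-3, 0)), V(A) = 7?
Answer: 5709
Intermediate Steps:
u = 18 (u = -5 + 23 = 18)
I(y, t) = (-26 + y)*(3 + t) (I(y, t) = (y - 26)*(t + 3) = (-26 + y)*(3 + t))
z(N, X) = -N*X/2
O(J) = 172*J (O(J) = (7 + 79)*(J + J) = 86*(2*J) = 172*J)
O(I(27, u)) - z(6, 699) = 172*(-78 - 26*18 + 3*27 + 18*27) - (-1)*6*699/2 = 172*(-78 - 468 + 81 + 486) - 1*(-2097) = 172*21 + 2097 = 3612 + 2097 = 5709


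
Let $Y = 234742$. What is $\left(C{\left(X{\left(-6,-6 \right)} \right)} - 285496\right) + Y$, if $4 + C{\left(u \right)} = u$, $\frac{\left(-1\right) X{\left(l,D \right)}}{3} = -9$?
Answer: $-50731$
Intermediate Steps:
$X{\left(l,D \right)} = 27$ ($X{\left(l,D \right)} = \left(-3\right) \left(-9\right) = 27$)
$C{\left(u \right)} = -4 + u$
$\left(C{\left(X{\left(-6,-6 \right)} \right)} - 285496\right) + Y = \left(\left(-4 + 27\right) - 285496\right) + 234742 = \left(23 - 285496\right) + 234742 = -285473 + 234742 = -50731$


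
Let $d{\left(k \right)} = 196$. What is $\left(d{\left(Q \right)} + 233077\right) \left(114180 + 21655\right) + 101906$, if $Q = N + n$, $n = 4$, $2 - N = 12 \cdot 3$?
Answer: $31686739861$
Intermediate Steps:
$N = -34$ ($N = 2 - 12 \cdot 3 = 2 - 36 = -34$)
$Q = -30$ ($Q = -34 + 4 = -30$)
$\left(d{\left(Q \right)} + 233077\right) \left(114180 + 21655\right) + 101906 = \left(196 + 233077\right) \left(114180 + 21655\right) + 101906 = 233273 \cdot 135835 + 101906 = 31686637955 + 101906 = 31686739861$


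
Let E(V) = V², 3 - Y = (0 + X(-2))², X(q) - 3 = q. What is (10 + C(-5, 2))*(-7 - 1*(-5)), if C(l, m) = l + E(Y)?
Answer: -18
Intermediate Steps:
X(q) = 3 + q
Y = 2 (Y = 3 - (0 + (3 - 2))² = 3 - (0 + 1)² = 3 - 1*1² = 3 - 1*1 = 3 - 1 = 2)
C(l, m) = 4 + l (C(l, m) = l + 2² = l + 4 = 4 + l)
(10 + C(-5, 2))*(-7 - 1*(-5)) = (10 + (4 - 5))*(-7 - 1*(-5)) = (10 - 1)*(-7 + 5) = 9*(-2) = -18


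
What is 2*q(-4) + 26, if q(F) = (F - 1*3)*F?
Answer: 82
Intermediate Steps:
q(F) = F*(-3 + F) (q(F) = (F - 3)*F = (-3 + F)*F = F*(-3 + F))
2*q(-4) + 26 = 2*(-4*(-3 - 4)) + 26 = 2*(-4*(-7)) + 26 = 2*28 + 26 = 56 + 26 = 82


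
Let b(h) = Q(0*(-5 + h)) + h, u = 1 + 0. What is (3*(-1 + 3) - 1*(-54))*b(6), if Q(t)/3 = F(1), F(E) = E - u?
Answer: 360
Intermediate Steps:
u = 1
F(E) = -1 + E (F(E) = E - 1*1 = E - 1 = -1 + E)
Q(t) = 0 (Q(t) = 3*(-1 + 1) = 3*0 = 0)
b(h) = h (b(h) = 0 + h = h)
(3*(-1 + 3) - 1*(-54))*b(6) = (3*(-1 + 3) - 1*(-54))*6 = (3*2 + 54)*6 = (6 + 54)*6 = 60*6 = 360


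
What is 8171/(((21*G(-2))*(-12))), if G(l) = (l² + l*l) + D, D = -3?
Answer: -8171/1260 ≈ -6.4849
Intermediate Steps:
G(l) = -3 + 2*l² (G(l) = (l² + l*l) - 3 = (l² + l²) - 3 = 2*l² - 3 = -3 + 2*l²)
8171/(((21*G(-2))*(-12))) = 8171/(((21*(-3 + 2*(-2)²))*(-12))) = 8171/(((21*(-3 + 2*4))*(-12))) = 8171/(((21*(-3 + 8))*(-12))) = 8171/(((21*5)*(-12))) = 8171/((105*(-12))) = 8171/(-1260) = 8171*(-1/1260) = -8171/1260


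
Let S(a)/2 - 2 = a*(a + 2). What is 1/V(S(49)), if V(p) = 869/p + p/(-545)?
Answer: -2726090/24546399 ≈ -0.11106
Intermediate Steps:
S(a) = 4 + 2*a*(2 + a) (S(a) = 4 + 2*(a*(a + 2)) = 4 + 2*(a*(2 + a)) = 4 + 2*a*(2 + a))
V(p) = 869/p - p/545 (V(p) = 869/p + p*(-1/545) = 869/p - p/545)
1/V(S(49)) = 1/(869/(4 + 2*49² + 4*49) - (4 + 2*49² + 4*49)/545) = 1/(869/(4 + 2*2401 + 196) - (4 + 2*2401 + 196)/545) = 1/(869/(4 + 4802 + 196) - (4 + 4802 + 196)/545) = 1/(869/5002 - 1/545*5002) = 1/(869*(1/5002) - 5002/545) = 1/(869/5002 - 5002/545) = 1/(-24546399/2726090) = -2726090/24546399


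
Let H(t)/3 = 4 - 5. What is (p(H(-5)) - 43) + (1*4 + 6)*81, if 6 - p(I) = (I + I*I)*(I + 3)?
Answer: 773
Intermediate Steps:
H(t) = -3 (H(t) = 3*(4 - 5) = 3*(-1) = -3)
p(I) = 6 - (3 + I)*(I + I²) (p(I) = 6 - (I + I*I)*(I + 3) = 6 - (I + I²)*(3 + I) = 6 - (3 + I)*(I + I²))
(p(H(-5)) - 43) + (1*4 + 6)*81 = ((6 - 1*(-3)³ - 4*(-3)² - 3*(-3)) - 43) + (1*4 + 6)*81 = ((6 - 1*(-27) - 4*9 + 9) - 43) + (4 + 6)*81 = ((6 + 27 - 36 + 9) - 43) + 10*81 = (6 - 43) + 810 = -37 + 810 = 773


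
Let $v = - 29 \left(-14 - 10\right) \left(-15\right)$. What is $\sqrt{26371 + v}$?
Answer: $\sqrt{15931} \approx 126.22$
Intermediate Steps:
$v = -10440$ ($v = \left(-29\right) \left(-24\right) \left(-15\right) = 696 \left(-15\right) = -10440$)
$\sqrt{26371 + v} = \sqrt{26371 - 10440} = \sqrt{15931}$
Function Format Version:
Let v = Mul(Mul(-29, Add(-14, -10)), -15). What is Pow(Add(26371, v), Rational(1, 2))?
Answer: Pow(15931, Rational(1, 2)) ≈ 126.22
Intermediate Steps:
v = -10440 (v = Mul(Mul(-29, -24), -15) = Mul(696, -15) = -10440)
Pow(Add(26371, v), Rational(1, 2)) = Pow(Add(26371, -10440), Rational(1, 2)) = Pow(15931, Rational(1, 2))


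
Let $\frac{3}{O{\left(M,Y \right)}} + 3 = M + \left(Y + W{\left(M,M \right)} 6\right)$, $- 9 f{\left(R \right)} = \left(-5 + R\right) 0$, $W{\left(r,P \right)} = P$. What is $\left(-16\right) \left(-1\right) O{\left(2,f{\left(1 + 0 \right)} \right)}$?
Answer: $\frac{48}{11} \approx 4.3636$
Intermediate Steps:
$f{\left(R \right)} = 0$ ($f{\left(R \right)} = - \frac{\left(-5 + R\right) 0}{9} = \left(- \frac{1}{9}\right) 0 = 0$)
$O{\left(M,Y \right)} = \frac{3}{-3 + Y + 7 M}$ ($O{\left(M,Y \right)} = \frac{3}{-3 + \left(M + \left(Y + M 6\right)\right)} = \frac{3}{-3 + \left(M + \left(Y + 6 M\right)\right)} = \frac{3}{-3 + \left(Y + 7 M\right)} = \frac{3}{-3 + Y + 7 M}$)
$\left(-16\right) \left(-1\right) O{\left(2,f{\left(1 + 0 \right)} \right)} = \left(-16\right) \left(-1\right) \frac{3}{-3 + 0 + 7 \cdot 2} = 16 \frac{3}{-3 + 0 + 14} = 16 \cdot \frac{3}{11} = \frac{48}{11}$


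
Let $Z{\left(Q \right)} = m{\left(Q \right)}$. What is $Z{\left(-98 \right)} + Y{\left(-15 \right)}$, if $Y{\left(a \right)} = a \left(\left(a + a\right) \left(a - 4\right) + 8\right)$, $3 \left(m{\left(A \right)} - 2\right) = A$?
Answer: $- \frac{26102}{3} \approx -8700.7$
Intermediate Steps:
$m{\left(A \right)} = 2 + \frac{A}{3}$
$Z{\left(Q \right)} = 2 + \frac{Q}{3}$
$Y{\left(a \right)} = a \left(8 + 2 a \left(-4 + a\right)\right)$ ($Y{\left(a \right)} = a \left(2 a \left(-4 + a\right) + 8\right) = a \left(8 + 2 a \left(-4 + a\right)\right)$)
$Z{\left(-98 \right)} + Y{\left(-15 \right)} = \left(2 + \frac{1}{3} \left(-98\right)\right) + 2 \left(-15\right) \left(4 + \left(-15\right)^{2} - -60\right) = \left(2 - \frac{98}{3}\right) + 2 \left(-15\right) \left(4 + 225 + 60\right) = - \frac{92}{3} + 2 \left(-15\right) 289 = - \frac{92}{3} - 8670 = - \frac{26102}{3}$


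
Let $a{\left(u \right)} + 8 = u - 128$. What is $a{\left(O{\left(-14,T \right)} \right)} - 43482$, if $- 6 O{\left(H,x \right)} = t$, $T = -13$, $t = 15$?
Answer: $- \frac{87241}{2} \approx -43621.0$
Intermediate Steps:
$O{\left(H,x \right)} = - \frac{5}{2}$ ($O{\left(H,x \right)} = \left(- \frac{1}{6}\right) 15 = - \frac{5}{2}$)
$a{\left(u \right)} = -136 + u$ ($a{\left(u \right)} = -8 + \left(u - 128\right) = -8 + \left(-128 + u\right) = -136 + u$)
$a{\left(O{\left(-14,T \right)} \right)} - 43482 = \left(-136 - \frac{5}{2}\right) - 43482 = - \frac{277}{2} - 43482 = - \frac{87241}{2}$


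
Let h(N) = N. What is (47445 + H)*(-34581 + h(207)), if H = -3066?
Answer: -1525483746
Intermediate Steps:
(47445 + H)*(-34581 + h(207)) = (47445 - 3066)*(-34581 + 207) = 44379*(-34374) = -1525483746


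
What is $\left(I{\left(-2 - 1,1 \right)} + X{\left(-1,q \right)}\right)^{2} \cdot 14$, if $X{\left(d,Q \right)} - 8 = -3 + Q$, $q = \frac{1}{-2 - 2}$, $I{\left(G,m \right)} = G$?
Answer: $\frac{343}{8} \approx 42.875$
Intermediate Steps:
$q = - \frac{1}{4}$ ($q = \frac{1}{-4} = - \frac{1}{4} \approx -0.25$)
$X{\left(d,Q \right)} = 5 + Q$ ($X{\left(d,Q \right)} = 8 + \left(-3 + Q\right) = 5 + Q$)
$\left(I{\left(-2 - 1,1 \right)} + X{\left(-1,q \right)}\right)^{2} \cdot 14 = \left(\left(-2 - 1\right) + \left(5 - \frac{1}{4}\right)\right)^{2} \cdot 14 = \left(-3 + \frac{19}{4}\right)^{2} \cdot 14 = \left(\frac{7}{4}\right)^{2} \cdot 14 = \frac{49}{16} \cdot 14 = \frac{343}{8}$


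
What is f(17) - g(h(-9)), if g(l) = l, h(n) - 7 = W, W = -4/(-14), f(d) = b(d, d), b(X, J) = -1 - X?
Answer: -177/7 ≈ -25.286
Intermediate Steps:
f(d) = -1 - d
W = 2/7 (W = -4*(-1/14) = 2/7 ≈ 0.28571)
h(n) = 51/7 (h(n) = 7 + 2/7 = 51/7)
f(17) - g(h(-9)) = (-1 - 1*17) - 1*51/7 = (-1 - 17) - 51/7 = -18 - 51/7 = -177/7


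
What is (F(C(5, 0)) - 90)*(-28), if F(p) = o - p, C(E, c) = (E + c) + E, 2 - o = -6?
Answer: 2576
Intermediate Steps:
o = 8 (o = 2 - 1*(-6) = 2 + 6 = 8)
C(E, c) = c + 2*E
F(p) = 8 - p
(F(C(5, 0)) - 90)*(-28) = ((8 - (0 + 2*5)) - 90)*(-28) = ((8 - (0 + 10)) - 90)*(-28) = ((8 - 1*10) - 90)*(-28) = ((8 - 10) - 90)*(-28) = (-2 - 90)*(-28) = -92*(-28) = 2576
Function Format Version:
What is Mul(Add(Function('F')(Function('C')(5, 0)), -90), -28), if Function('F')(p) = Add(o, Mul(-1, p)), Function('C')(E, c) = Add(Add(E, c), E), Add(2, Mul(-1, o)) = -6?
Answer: 2576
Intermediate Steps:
o = 8 (o = Add(2, Mul(-1, -6)) = Add(2, 6) = 8)
Function('C')(E, c) = Add(c, Mul(2, E))
Function('F')(p) = Add(8, Mul(-1, p))
Mul(Add(Function('F')(Function('C')(5, 0)), -90), -28) = Mul(Add(Add(8, Mul(-1, Add(0, Mul(2, 5)))), -90), -28) = Mul(Add(Add(8, Mul(-1, Add(0, 10))), -90), -28) = Mul(Add(Add(8, Mul(-1, 10)), -90), -28) = Mul(Add(Add(8, -10), -90), -28) = Mul(Add(-2, -90), -28) = Mul(-92, -28) = 2576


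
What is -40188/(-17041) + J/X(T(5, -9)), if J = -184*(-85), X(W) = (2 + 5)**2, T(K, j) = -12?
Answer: 268490452/835009 ≈ 321.54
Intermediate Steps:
X(W) = 49 (X(W) = 7**2 = 49)
J = 15640
-40188/(-17041) + J/X(T(5, -9)) = -40188/(-17041) + 15640/49 = -40188*(-1/17041) + 15640*(1/49) = 40188/17041 + 15640/49 = 268490452/835009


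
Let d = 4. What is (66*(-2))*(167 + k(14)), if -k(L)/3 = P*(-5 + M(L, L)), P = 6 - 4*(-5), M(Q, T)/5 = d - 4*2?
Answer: -279444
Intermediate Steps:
M(Q, T) = -20 (M(Q, T) = 5*(4 - 4*2) = 5*(4 - 8) = 5*(-4) = -20)
P = 26 (P = 6 + 20 = 26)
k(L) = 1950 (k(L) = -78*(-5 - 20) = -78*(-25) = -3*(-650) = 1950)
(66*(-2))*(167 + k(14)) = (66*(-2))*(167 + 1950) = -132*2117 = -279444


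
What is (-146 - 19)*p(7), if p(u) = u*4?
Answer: -4620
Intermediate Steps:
p(u) = 4*u
(-146 - 19)*p(7) = (-146 - 19)*(4*7) = -165*28 = -4620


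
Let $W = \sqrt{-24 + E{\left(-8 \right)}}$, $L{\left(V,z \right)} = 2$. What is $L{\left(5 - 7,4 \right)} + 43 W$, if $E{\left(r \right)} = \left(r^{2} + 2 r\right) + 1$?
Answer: $217$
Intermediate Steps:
$E{\left(r \right)} = 1 + r^{2} + 2 r$
$W = 5$ ($W = \sqrt{-24 + \left(1 + \left(-8\right)^{2} + 2 \left(-8\right)\right)} = \sqrt{-24 + \left(1 + 64 - 16\right)} = \sqrt{-24 + 49} = \sqrt{25} = 5$)
$L{\left(5 - 7,4 \right)} + 43 W = 2 + 43 \cdot 5 = 2 + 215 = 217$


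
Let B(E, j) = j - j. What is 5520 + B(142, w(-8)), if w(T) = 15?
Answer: 5520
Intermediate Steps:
B(E, j) = 0
5520 + B(142, w(-8)) = 5520 + 0 = 5520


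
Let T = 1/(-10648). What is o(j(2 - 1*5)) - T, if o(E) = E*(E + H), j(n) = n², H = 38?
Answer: 4504105/10648 ≈ 423.00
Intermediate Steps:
o(E) = E*(38 + E) (o(E) = E*(E + 38) = E*(38 + E))
T = -1/10648 ≈ -9.3914e-5
o(j(2 - 1*5)) - T = (2 - 1*5)²*(38 + (2 - 1*5)²) - 1*(-1/10648) = (2 - 5)²*(38 + (2 - 5)²) + 1/10648 = (-3)²*(38 + (-3)²) + 1/10648 = 9*(38 + 9) + 1/10648 = 9*47 + 1/10648 = 423 + 1/10648 = 4504105/10648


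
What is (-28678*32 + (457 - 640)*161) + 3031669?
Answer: 2084510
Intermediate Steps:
(-28678*32 + (457 - 640)*161) + 3031669 = (-917696 - 183*161) + 3031669 = (-917696 - 29463) + 3031669 = -947159 + 3031669 = 2084510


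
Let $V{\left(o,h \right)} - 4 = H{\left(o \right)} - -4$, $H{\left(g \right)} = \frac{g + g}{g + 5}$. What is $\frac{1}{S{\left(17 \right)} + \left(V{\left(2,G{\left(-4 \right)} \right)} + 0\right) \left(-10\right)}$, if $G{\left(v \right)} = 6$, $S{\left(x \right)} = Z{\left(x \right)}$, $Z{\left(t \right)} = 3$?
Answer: $- \frac{7}{579} \approx -0.01209$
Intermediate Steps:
$S{\left(x \right)} = 3$
$H{\left(g \right)} = \frac{2 g}{5 + g}$
$V{\left(o,h \right)} = 8 + \frac{2 o}{5 + o}$ ($V{\left(o,h \right)} = 4 + \left(\frac{2 o}{5 + o} - -4\right) = 4 + \left(\frac{2 o}{5 + o} + 4\right) = 4 + \left(4 + \frac{2 o}{5 + o}\right) = 8 + \frac{2 o}{5 + o}$)
$\frac{1}{S{\left(17 \right)} + \left(V{\left(2,G{\left(-4 \right)} \right)} + 0\right) \left(-10\right)} = \frac{1}{3 + \left(\frac{10 \left(4 + 2\right)}{5 + 2} + 0\right) \left(-10\right)} = \frac{1}{3 + \left(10 \cdot \frac{1}{7} \cdot 6 + 0\right) \left(-10\right)} = \frac{1}{3 + \left(\frac{60}{7} + 0\right) \left(-10\right)} = \frac{1}{3 + \frac{60}{7} \left(-10\right)} = \frac{1}{3 - \frac{600}{7}} = \frac{1}{- \frac{579}{7}} = - \frac{7}{579}$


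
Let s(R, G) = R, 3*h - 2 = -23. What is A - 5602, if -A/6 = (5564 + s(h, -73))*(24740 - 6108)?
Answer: -621233746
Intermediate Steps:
h = -7 (h = ⅔ + (⅓)*(-23) = ⅔ - 23/3 = -7)
A = -621228144 (A = -6*(5564 - 7)*(24740 - 6108) = -33342*18632 = -6*103538024 = -621228144)
A - 5602 = -621228144 - 5602 = -621233746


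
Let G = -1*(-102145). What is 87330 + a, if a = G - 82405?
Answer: 107070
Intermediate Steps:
G = 102145
a = 19740 (a = 102145 - 82405 = 19740)
87330 + a = 87330 + 19740 = 107070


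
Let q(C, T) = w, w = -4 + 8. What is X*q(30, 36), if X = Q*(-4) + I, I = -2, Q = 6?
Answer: -104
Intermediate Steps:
X = -26 (X = 6*(-4) - 2 = -24 - 2 = -26)
w = 4
q(C, T) = 4
X*q(30, 36) = -26*4 = -104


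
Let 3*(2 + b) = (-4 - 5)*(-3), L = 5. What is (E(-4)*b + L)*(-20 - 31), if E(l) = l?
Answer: 1173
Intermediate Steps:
b = 7 (b = -2 + ((-4 - 5)*(-3))/3 = -2 + (-9*(-3))/3 = -2 + (⅓)*27 = -2 + 9 = 7)
(E(-4)*b + L)*(-20 - 31) = (-4*7 + 5)*(-20 - 31) = (-28 + 5)*(-51) = -23*(-51) = 1173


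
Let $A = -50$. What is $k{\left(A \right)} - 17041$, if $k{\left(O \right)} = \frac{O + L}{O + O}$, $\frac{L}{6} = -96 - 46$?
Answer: $- \frac{851599}{50} \approx -17032.0$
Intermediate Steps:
$L = -852$ ($L = 6 \left(-96 - 46\right) = 6 \left(-142\right) = -852$)
$k{\left(O \right)} = \frac{-852 + O}{2 O}$ ($k{\left(O \right)} = \frac{O - 852}{O + O} = \frac{-852 + O}{2 O}$)
$k{\left(A \right)} - 17041 = \frac{-852 - 50}{2 \left(-50\right)} - 17041 = \frac{1}{2} \left(- \frac{1}{50}\right) \left(-902\right) - 17041 = \frac{451}{50} - 17041 = - \frac{851599}{50}$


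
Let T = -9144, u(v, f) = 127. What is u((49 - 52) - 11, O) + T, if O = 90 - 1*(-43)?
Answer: -9017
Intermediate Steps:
O = 133 (O = 90 + 43 = 133)
u((49 - 52) - 11, O) + T = 127 - 9144 = -9017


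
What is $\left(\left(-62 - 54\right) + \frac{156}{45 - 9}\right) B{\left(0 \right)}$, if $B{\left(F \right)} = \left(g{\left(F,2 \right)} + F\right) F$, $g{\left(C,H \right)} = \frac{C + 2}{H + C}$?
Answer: $0$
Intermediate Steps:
$g{\left(C,H \right)} = \frac{2 + C}{C + H}$
$B{\left(F \right)} = F \left(1 + F\right)$ ($B{\left(F \right)} = \left(\frac{2 + F}{F + 2} + F\right) F = \left(\frac{2 + F}{2 + F} + F\right) F = \left(1 + F\right) F = F \left(1 + F\right)$)
$\left(\left(-62 - 54\right) + \frac{156}{45 - 9}\right) B{\left(0 \right)} = \left(\left(-62 - 54\right) + \frac{156}{45 - 9}\right) 0 \left(1 + 0\right) = \left(-116 + \frac{156}{36}\right) 0 \cdot 1 = \left(-116 + 156 \cdot \frac{1}{36}\right) 0 = \left(-116 + \frac{13}{3}\right) 0 = \left(- \frac{335}{3}\right) 0 = 0$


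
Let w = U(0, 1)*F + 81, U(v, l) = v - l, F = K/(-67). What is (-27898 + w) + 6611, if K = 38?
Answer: -1420764/67 ≈ -21205.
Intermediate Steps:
F = -38/67 (F = 38/(-67) = 38*(-1/67) = -38/67 ≈ -0.56716)
w = 5465/67 (w = (0 - 1*1)*(-38/67) + 81 = (0 - 1)*(-38/67) + 81 = -1*(-38/67) + 81 = 38/67 + 81 = 5465/67 ≈ 81.567)
(-27898 + w) + 6611 = (-27898 + 5465/67) + 6611 = -1863701/67 + 6611 = -1420764/67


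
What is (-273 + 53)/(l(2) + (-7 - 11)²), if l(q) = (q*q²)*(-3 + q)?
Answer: -55/79 ≈ -0.69620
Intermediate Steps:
l(q) = q³*(-3 + q)
(-273 + 53)/(l(2) + (-7 - 11)²) = (-273 + 53)/(2³*(-3 + 2) + (-7 - 11)²) = -220/(8*(-1) + (-18)²) = -220/(-8 + 324) = -220/316 = -220*1/316 = -55/79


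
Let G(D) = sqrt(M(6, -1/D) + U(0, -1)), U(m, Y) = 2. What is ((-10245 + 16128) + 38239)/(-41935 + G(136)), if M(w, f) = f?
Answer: -251634825520/239162014329 - 88244*sqrt(9214)/239162014329 ≈ -1.0522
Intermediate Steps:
G(D) = sqrt(2 - 1/D) (G(D) = sqrt(-1/D + 2) = sqrt(2 - 1/D))
((-10245 + 16128) + 38239)/(-41935 + G(136)) = ((-10245 + 16128) + 38239)/(-41935 + sqrt(2 - 1/136)) = (5883 + 38239)/(-41935 + sqrt(2 - 1*1/136)) = 44122/(-41935 + sqrt(2 - 1/136)) = 44122/(-41935 + sqrt(271/136)) = 44122/(-41935 + sqrt(9214)/68)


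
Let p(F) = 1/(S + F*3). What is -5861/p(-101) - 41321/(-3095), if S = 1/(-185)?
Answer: 203370398581/114515 ≈ 1.7759e+6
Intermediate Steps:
S = -1/185 ≈ -0.0054054
p(F) = 1/(-1/185 + 3*F) (p(F) = 1/(-1/185 + F*3) = 1/(-1/185 + 3*F))
-5861/p(-101) - 41321/(-3095) = -5861/(185/(-1 + 555*(-101))) - 41321/(-3095) = -5861/(185/(-1 - 56055)) - 41321*(-1/3095) = -5861/(185/(-56056)) + 41321/3095 = -5861/(185*(-1/56056)) + 41321/3095 = -5861/(-185/56056) + 41321/3095 = -5861*(-56056/185) + 41321/3095 = 328544216/185 + 41321/3095 = 203370398581/114515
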